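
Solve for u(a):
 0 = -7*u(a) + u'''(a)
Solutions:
 u(a) = C3*exp(7^(1/3)*a) + (C1*sin(sqrt(3)*7^(1/3)*a/2) + C2*cos(sqrt(3)*7^(1/3)*a/2))*exp(-7^(1/3)*a/2)


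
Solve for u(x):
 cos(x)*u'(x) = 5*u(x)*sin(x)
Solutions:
 u(x) = C1/cos(x)^5


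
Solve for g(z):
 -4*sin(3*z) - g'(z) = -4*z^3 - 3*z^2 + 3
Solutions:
 g(z) = C1 + z^4 + z^3 - 3*z + 4*cos(3*z)/3


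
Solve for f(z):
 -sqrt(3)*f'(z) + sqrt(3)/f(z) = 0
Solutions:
 f(z) = -sqrt(C1 + 2*z)
 f(z) = sqrt(C1 + 2*z)


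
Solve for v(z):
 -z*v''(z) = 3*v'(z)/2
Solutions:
 v(z) = C1 + C2/sqrt(z)


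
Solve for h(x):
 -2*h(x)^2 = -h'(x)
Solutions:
 h(x) = -1/(C1 + 2*x)


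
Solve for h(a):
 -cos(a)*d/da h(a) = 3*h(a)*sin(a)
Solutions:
 h(a) = C1*cos(a)^3


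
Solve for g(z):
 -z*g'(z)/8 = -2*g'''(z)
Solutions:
 g(z) = C1 + Integral(C2*airyai(2^(2/3)*z/4) + C3*airybi(2^(2/3)*z/4), z)


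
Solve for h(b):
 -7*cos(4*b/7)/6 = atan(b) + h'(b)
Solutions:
 h(b) = C1 - b*atan(b) + log(b^2 + 1)/2 - 49*sin(4*b/7)/24


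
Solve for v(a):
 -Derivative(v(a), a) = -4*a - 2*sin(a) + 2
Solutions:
 v(a) = C1 + 2*a^2 - 2*a - 2*cos(a)


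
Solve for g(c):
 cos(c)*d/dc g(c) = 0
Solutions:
 g(c) = C1


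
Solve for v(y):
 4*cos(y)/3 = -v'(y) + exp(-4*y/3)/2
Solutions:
 v(y) = C1 - 4*sin(y)/3 - 3*exp(-4*y/3)/8


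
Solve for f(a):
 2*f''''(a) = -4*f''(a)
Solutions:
 f(a) = C1 + C2*a + C3*sin(sqrt(2)*a) + C4*cos(sqrt(2)*a)


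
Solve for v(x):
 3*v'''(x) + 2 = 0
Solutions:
 v(x) = C1 + C2*x + C3*x^2 - x^3/9


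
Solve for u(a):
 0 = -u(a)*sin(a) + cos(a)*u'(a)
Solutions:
 u(a) = C1/cos(a)


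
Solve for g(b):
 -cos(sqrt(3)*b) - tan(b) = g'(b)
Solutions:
 g(b) = C1 + log(cos(b)) - sqrt(3)*sin(sqrt(3)*b)/3


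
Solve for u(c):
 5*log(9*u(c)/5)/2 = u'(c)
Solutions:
 -2*Integral(1/(log(_y) - log(5) + 2*log(3)), (_y, u(c)))/5 = C1 - c


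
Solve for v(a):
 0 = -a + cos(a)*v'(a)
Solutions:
 v(a) = C1 + Integral(a/cos(a), a)


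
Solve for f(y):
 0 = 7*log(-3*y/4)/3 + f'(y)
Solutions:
 f(y) = C1 - 7*y*log(-y)/3 + 7*y*(-log(3) + 1 + 2*log(2))/3


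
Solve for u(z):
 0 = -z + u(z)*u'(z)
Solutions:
 u(z) = -sqrt(C1 + z^2)
 u(z) = sqrt(C1 + z^2)


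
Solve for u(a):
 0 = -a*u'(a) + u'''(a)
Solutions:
 u(a) = C1 + Integral(C2*airyai(a) + C3*airybi(a), a)


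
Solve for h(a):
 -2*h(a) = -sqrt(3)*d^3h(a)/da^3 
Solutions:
 h(a) = C3*exp(2^(1/3)*3^(5/6)*a/3) + (C1*sin(6^(1/3)*a/2) + C2*cos(6^(1/3)*a/2))*exp(-2^(1/3)*3^(5/6)*a/6)


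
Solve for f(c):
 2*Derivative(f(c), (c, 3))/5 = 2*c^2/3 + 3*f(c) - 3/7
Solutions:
 f(c) = C3*exp(15^(1/3)*2^(2/3)*c/2) - 2*c^2/9 + (C1*sin(2^(2/3)*3^(5/6)*5^(1/3)*c/4) + C2*cos(2^(2/3)*3^(5/6)*5^(1/3)*c/4))*exp(-15^(1/3)*2^(2/3)*c/4) + 1/7


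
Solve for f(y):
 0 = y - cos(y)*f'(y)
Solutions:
 f(y) = C1 + Integral(y/cos(y), y)


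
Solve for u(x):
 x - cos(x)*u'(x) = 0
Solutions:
 u(x) = C1 + Integral(x/cos(x), x)


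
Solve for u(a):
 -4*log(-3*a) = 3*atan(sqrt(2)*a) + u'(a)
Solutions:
 u(a) = C1 - 4*a*log(-a) - 3*a*atan(sqrt(2)*a) - 4*a*log(3) + 4*a + 3*sqrt(2)*log(2*a^2 + 1)/4


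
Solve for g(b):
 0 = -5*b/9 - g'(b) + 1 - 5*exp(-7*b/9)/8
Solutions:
 g(b) = C1 - 5*b^2/18 + b + 45*exp(-7*b/9)/56


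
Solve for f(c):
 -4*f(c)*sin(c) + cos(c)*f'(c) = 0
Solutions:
 f(c) = C1/cos(c)^4


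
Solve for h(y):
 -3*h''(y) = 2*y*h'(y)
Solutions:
 h(y) = C1 + C2*erf(sqrt(3)*y/3)


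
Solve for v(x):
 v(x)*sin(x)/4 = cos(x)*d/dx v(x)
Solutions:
 v(x) = C1/cos(x)^(1/4)


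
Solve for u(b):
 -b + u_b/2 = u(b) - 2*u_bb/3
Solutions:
 u(b) = C1*exp(b*(-3 + sqrt(105))/8) + C2*exp(-b*(3 + sqrt(105))/8) - b - 1/2


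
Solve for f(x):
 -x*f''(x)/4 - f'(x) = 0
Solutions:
 f(x) = C1 + C2/x^3


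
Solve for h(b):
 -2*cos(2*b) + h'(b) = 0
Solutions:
 h(b) = C1 + sin(2*b)


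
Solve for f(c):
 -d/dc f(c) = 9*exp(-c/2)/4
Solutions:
 f(c) = C1 + 9*exp(-c/2)/2


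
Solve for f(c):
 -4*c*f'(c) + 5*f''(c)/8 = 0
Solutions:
 f(c) = C1 + C2*erfi(4*sqrt(5)*c/5)


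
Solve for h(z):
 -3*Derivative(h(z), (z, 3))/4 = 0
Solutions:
 h(z) = C1 + C2*z + C3*z^2


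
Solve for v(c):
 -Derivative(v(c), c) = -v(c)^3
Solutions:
 v(c) = -sqrt(2)*sqrt(-1/(C1 + c))/2
 v(c) = sqrt(2)*sqrt(-1/(C1 + c))/2


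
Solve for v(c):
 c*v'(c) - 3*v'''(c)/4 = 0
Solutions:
 v(c) = C1 + Integral(C2*airyai(6^(2/3)*c/3) + C3*airybi(6^(2/3)*c/3), c)


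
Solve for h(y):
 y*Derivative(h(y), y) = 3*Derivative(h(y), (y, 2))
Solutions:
 h(y) = C1 + C2*erfi(sqrt(6)*y/6)


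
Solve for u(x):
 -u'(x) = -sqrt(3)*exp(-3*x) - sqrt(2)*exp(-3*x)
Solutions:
 u(x) = C1 - sqrt(3)*exp(-3*x)/3 - sqrt(2)*exp(-3*x)/3


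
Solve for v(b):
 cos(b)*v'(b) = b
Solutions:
 v(b) = C1 + Integral(b/cos(b), b)


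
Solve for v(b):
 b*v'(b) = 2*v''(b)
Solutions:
 v(b) = C1 + C2*erfi(b/2)


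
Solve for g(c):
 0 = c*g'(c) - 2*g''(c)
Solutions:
 g(c) = C1 + C2*erfi(c/2)


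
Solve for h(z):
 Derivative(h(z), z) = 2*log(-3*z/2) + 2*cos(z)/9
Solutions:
 h(z) = C1 + 2*z*log(-z) - 2*z - 2*z*log(2) + 2*z*log(3) + 2*sin(z)/9


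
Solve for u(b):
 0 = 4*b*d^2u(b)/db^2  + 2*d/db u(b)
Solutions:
 u(b) = C1 + C2*sqrt(b)


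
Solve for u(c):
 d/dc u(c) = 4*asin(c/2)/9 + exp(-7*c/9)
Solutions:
 u(c) = C1 + 4*c*asin(c/2)/9 + 4*sqrt(4 - c^2)/9 - 9*exp(-7*c/9)/7


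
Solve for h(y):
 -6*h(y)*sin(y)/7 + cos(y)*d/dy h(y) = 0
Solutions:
 h(y) = C1/cos(y)^(6/7)


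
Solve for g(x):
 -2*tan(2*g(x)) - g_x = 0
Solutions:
 g(x) = -asin(C1*exp(-4*x))/2 + pi/2
 g(x) = asin(C1*exp(-4*x))/2


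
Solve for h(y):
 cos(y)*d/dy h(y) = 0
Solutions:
 h(y) = C1


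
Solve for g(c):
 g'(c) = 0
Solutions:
 g(c) = C1


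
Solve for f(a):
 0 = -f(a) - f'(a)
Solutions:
 f(a) = C1*exp(-a)


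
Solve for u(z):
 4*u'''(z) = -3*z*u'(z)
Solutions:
 u(z) = C1 + Integral(C2*airyai(-6^(1/3)*z/2) + C3*airybi(-6^(1/3)*z/2), z)


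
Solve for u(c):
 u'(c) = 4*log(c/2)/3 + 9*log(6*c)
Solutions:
 u(c) = C1 + 31*c*log(c)/3 - 31*c/3 + 2*c*log(2)/3 + c*log(2519424)


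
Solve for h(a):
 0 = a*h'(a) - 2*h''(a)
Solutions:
 h(a) = C1 + C2*erfi(a/2)


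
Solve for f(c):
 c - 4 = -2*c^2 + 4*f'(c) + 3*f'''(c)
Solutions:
 f(c) = C1 + C2*sin(2*sqrt(3)*c/3) + C3*cos(2*sqrt(3)*c/3) + c^3/6 + c^2/8 - 7*c/4


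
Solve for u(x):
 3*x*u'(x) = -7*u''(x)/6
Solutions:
 u(x) = C1 + C2*erf(3*sqrt(7)*x/7)


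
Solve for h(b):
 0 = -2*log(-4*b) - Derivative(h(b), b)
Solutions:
 h(b) = C1 - 2*b*log(-b) + 2*b*(1 - 2*log(2))


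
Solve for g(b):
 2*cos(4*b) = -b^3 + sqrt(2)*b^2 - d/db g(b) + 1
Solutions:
 g(b) = C1 - b^4/4 + sqrt(2)*b^3/3 + b - sin(4*b)/2


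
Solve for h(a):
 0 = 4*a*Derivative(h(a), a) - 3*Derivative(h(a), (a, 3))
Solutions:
 h(a) = C1 + Integral(C2*airyai(6^(2/3)*a/3) + C3*airybi(6^(2/3)*a/3), a)


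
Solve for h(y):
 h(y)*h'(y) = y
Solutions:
 h(y) = -sqrt(C1 + y^2)
 h(y) = sqrt(C1 + y^2)


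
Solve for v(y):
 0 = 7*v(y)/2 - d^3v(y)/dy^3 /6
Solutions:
 v(y) = C3*exp(21^(1/3)*y) + (C1*sin(3^(5/6)*7^(1/3)*y/2) + C2*cos(3^(5/6)*7^(1/3)*y/2))*exp(-21^(1/3)*y/2)


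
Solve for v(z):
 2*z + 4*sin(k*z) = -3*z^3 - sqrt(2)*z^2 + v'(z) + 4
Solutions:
 v(z) = C1 + 3*z^4/4 + sqrt(2)*z^3/3 + z^2 - 4*z - 4*cos(k*z)/k


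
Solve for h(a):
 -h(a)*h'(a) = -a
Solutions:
 h(a) = -sqrt(C1 + a^2)
 h(a) = sqrt(C1 + a^2)


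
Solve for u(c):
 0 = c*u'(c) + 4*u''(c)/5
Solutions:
 u(c) = C1 + C2*erf(sqrt(10)*c/4)


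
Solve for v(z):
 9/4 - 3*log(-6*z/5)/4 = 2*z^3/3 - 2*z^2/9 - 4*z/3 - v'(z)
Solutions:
 v(z) = C1 + z^4/6 - 2*z^3/27 - 2*z^2/3 + 3*z*log(-z)/4 + z*(-3 - 3*log(5)/4 + 3*log(6)/4)


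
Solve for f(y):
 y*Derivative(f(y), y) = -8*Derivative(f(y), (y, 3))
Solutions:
 f(y) = C1 + Integral(C2*airyai(-y/2) + C3*airybi(-y/2), y)


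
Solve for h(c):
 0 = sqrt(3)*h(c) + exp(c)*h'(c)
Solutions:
 h(c) = C1*exp(sqrt(3)*exp(-c))


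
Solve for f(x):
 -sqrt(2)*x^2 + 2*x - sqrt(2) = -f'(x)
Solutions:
 f(x) = C1 + sqrt(2)*x^3/3 - x^2 + sqrt(2)*x


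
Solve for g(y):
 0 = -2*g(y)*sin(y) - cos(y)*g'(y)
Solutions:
 g(y) = C1*cos(y)^2


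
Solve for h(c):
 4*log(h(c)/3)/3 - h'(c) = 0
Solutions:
 3*Integral(1/(-log(_y) + log(3)), (_y, h(c)))/4 = C1 - c


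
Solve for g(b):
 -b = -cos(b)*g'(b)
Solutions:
 g(b) = C1 + Integral(b/cos(b), b)


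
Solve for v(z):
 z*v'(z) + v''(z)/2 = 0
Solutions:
 v(z) = C1 + C2*erf(z)


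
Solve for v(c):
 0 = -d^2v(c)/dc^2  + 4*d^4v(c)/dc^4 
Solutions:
 v(c) = C1 + C2*c + C3*exp(-c/2) + C4*exp(c/2)


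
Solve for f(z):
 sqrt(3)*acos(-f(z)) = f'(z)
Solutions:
 Integral(1/acos(-_y), (_y, f(z))) = C1 + sqrt(3)*z


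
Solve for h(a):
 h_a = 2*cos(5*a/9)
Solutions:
 h(a) = C1 + 18*sin(5*a/9)/5


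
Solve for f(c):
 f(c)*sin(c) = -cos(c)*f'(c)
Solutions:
 f(c) = C1*cos(c)


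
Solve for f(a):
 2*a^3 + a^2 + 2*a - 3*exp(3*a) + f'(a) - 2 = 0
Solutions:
 f(a) = C1 - a^4/2 - a^3/3 - a^2 + 2*a + exp(3*a)


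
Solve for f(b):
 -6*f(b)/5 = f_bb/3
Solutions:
 f(b) = C1*sin(3*sqrt(10)*b/5) + C2*cos(3*sqrt(10)*b/5)


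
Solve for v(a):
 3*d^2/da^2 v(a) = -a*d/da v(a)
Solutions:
 v(a) = C1 + C2*erf(sqrt(6)*a/6)


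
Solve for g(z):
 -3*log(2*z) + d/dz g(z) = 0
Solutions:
 g(z) = C1 + 3*z*log(z) - 3*z + z*log(8)


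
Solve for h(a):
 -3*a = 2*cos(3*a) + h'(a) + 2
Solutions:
 h(a) = C1 - 3*a^2/2 - 2*a - 2*sin(3*a)/3


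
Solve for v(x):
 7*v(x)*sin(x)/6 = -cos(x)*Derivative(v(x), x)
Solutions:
 v(x) = C1*cos(x)^(7/6)


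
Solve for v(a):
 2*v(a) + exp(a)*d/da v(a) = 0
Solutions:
 v(a) = C1*exp(2*exp(-a))


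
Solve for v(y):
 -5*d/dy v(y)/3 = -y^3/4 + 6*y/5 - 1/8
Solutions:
 v(y) = C1 + 3*y^4/80 - 9*y^2/25 + 3*y/40


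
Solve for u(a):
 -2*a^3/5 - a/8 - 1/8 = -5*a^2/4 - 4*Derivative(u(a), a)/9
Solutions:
 u(a) = C1 + 9*a^4/40 - 15*a^3/16 + 9*a^2/64 + 9*a/32


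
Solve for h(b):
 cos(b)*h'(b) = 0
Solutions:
 h(b) = C1


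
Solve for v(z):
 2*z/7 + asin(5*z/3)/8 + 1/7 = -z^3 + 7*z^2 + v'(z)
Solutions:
 v(z) = C1 + z^4/4 - 7*z^3/3 + z^2/7 + z*asin(5*z/3)/8 + z/7 + sqrt(9 - 25*z^2)/40


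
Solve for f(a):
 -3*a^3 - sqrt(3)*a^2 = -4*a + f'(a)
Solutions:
 f(a) = C1 - 3*a^4/4 - sqrt(3)*a^3/3 + 2*a^2


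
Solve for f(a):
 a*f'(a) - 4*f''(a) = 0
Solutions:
 f(a) = C1 + C2*erfi(sqrt(2)*a/4)


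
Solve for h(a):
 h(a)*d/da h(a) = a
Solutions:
 h(a) = -sqrt(C1 + a^2)
 h(a) = sqrt(C1 + a^2)


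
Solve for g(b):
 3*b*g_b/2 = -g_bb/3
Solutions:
 g(b) = C1 + C2*erf(3*b/2)


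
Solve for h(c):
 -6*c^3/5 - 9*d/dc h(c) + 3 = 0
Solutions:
 h(c) = C1 - c^4/30 + c/3


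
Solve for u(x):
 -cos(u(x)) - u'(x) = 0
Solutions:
 u(x) = pi - asin((C1 + exp(2*x))/(C1 - exp(2*x)))
 u(x) = asin((C1 + exp(2*x))/(C1 - exp(2*x)))


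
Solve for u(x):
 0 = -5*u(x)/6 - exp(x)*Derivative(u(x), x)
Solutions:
 u(x) = C1*exp(5*exp(-x)/6)


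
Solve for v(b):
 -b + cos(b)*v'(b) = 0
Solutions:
 v(b) = C1 + Integral(b/cos(b), b)


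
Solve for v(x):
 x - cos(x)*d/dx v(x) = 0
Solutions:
 v(x) = C1 + Integral(x/cos(x), x)


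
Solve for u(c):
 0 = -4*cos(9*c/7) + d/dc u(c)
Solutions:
 u(c) = C1 + 28*sin(9*c/7)/9


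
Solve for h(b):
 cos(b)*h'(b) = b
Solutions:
 h(b) = C1 + Integral(b/cos(b), b)


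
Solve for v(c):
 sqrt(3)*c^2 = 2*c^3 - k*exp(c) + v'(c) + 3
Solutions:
 v(c) = C1 - c^4/2 + sqrt(3)*c^3/3 - 3*c + k*exp(c)


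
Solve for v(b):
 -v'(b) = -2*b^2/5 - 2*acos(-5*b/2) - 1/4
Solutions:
 v(b) = C1 + 2*b^3/15 + 2*b*acos(-5*b/2) + b/4 + 2*sqrt(4 - 25*b^2)/5


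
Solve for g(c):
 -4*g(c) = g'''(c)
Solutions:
 g(c) = C3*exp(-2^(2/3)*c) + (C1*sin(2^(2/3)*sqrt(3)*c/2) + C2*cos(2^(2/3)*sqrt(3)*c/2))*exp(2^(2/3)*c/2)


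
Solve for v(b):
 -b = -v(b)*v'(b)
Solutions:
 v(b) = -sqrt(C1 + b^2)
 v(b) = sqrt(C1 + b^2)


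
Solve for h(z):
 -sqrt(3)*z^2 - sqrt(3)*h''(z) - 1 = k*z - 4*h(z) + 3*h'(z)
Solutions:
 h(z) = C1*exp(sqrt(3)*z*(-3 + sqrt(9 + 16*sqrt(3)))/6) + C2*exp(-sqrt(3)*z*(3 + sqrt(9 + 16*sqrt(3)))/6) + k*z/4 + 3*k/16 + sqrt(3)*z^2/4 + 3*sqrt(3)*z/8 + 9*sqrt(3)/32 + 5/8


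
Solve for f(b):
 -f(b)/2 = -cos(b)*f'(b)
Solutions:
 f(b) = C1*(sin(b) + 1)^(1/4)/(sin(b) - 1)^(1/4)


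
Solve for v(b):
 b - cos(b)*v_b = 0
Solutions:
 v(b) = C1 + Integral(b/cos(b), b)


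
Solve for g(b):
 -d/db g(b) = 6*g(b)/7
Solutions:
 g(b) = C1*exp(-6*b/7)


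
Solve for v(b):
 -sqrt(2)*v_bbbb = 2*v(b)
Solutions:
 v(b) = (C1*sin(2^(5/8)*b/2) + C2*cos(2^(5/8)*b/2))*exp(-2^(5/8)*b/2) + (C3*sin(2^(5/8)*b/2) + C4*cos(2^(5/8)*b/2))*exp(2^(5/8)*b/2)


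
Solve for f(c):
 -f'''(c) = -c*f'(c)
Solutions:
 f(c) = C1 + Integral(C2*airyai(c) + C3*airybi(c), c)


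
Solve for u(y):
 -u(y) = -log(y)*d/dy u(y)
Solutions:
 u(y) = C1*exp(li(y))


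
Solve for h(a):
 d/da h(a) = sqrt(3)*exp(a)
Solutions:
 h(a) = C1 + sqrt(3)*exp(a)


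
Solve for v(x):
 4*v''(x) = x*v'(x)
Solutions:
 v(x) = C1 + C2*erfi(sqrt(2)*x/4)


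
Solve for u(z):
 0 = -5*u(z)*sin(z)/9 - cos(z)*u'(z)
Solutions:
 u(z) = C1*cos(z)^(5/9)


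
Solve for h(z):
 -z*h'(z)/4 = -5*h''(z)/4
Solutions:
 h(z) = C1 + C2*erfi(sqrt(10)*z/10)


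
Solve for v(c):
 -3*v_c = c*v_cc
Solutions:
 v(c) = C1 + C2/c^2


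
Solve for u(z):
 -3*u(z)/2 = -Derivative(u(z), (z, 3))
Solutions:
 u(z) = C3*exp(2^(2/3)*3^(1/3)*z/2) + (C1*sin(2^(2/3)*3^(5/6)*z/4) + C2*cos(2^(2/3)*3^(5/6)*z/4))*exp(-2^(2/3)*3^(1/3)*z/4)


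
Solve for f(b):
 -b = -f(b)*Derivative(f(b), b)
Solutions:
 f(b) = -sqrt(C1 + b^2)
 f(b) = sqrt(C1 + b^2)


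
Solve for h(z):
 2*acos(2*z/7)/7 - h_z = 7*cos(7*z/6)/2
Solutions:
 h(z) = C1 + 2*z*acos(2*z/7)/7 - sqrt(49 - 4*z^2)/7 - 3*sin(7*z/6)


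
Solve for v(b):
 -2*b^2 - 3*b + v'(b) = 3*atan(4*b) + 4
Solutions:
 v(b) = C1 + 2*b^3/3 + 3*b^2/2 + 3*b*atan(4*b) + 4*b - 3*log(16*b^2 + 1)/8


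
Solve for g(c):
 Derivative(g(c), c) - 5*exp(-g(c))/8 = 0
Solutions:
 g(c) = log(C1 + 5*c/8)


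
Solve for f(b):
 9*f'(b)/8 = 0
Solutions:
 f(b) = C1


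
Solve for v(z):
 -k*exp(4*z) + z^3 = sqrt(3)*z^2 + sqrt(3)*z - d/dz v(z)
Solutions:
 v(z) = C1 + k*exp(4*z)/4 - z^4/4 + sqrt(3)*z^3/3 + sqrt(3)*z^2/2


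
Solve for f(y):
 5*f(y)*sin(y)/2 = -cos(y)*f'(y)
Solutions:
 f(y) = C1*cos(y)^(5/2)


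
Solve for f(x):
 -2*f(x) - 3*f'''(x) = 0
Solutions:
 f(x) = C3*exp(-2^(1/3)*3^(2/3)*x/3) + (C1*sin(2^(1/3)*3^(1/6)*x/2) + C2*cos(2^(1/3)*3^(1/6)*x/2))*exp(2^(1/3)*3^(2/3)*x/6)


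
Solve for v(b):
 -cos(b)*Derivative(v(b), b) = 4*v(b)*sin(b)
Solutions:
 v(b) = C1*cos(b)^4


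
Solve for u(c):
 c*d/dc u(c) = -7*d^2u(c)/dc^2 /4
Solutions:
 u(c) = C1 + C2*erf(sqrt(14)*c/7)


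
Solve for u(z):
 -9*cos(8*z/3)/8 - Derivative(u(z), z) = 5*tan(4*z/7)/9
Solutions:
 u(z) = C1 + 35*log(cos(4*z/7))/36 - 27*sin(8*z/3)/64


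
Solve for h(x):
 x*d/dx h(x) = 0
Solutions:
 h(x) = C1


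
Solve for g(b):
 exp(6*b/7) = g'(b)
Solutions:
 g(b) = C1 + 7*exp(6*b/7)/6


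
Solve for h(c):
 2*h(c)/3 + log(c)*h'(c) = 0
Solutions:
 h(c) = C1*exp(-2*li(c)/3)


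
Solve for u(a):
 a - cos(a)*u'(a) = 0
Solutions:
 u(a) = C1 + Integral(a/cos(a), a)


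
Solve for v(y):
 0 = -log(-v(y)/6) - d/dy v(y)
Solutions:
 Integral(1/(log(-_y) - log(6)), (_y, v(y))) = C1 - y


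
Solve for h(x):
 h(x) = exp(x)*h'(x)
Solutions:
 h(x) = C1*exp(-exp(-x))


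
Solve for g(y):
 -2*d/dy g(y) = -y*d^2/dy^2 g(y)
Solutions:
 g(y) = C1 + C2*y^3


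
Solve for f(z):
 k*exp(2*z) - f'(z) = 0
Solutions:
 f(z) = C1 + k*exp(2*z)/2


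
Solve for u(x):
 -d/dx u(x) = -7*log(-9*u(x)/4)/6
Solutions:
 -6*Integral(1/(log(-_y) - 2*log(2) + 2*log(3)), (_y, u(x)))/7 = C1 - x


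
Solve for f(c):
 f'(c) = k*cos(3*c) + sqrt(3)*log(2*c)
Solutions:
 f(c) = C1 + sqrt(3)*c*(log(c) - 1) + sqrt(3)*c*log(2) + k*sin(3*c)/3


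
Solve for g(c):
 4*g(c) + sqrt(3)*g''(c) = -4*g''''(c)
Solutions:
 g(c) = (C1*sin(c*cos(atan(sqrt(183)/3)/2)) + C2*cos(c*cos(atan(sqrt(183)/3)/2)))*exp(-c*sin(atan(sqrt(183)/3)/2)) + (C3*sin(c*cos(atan(sqrt(183)/3)/2)) + C4*cos(c*cos(atan(sqrt(183)/3)/2)))*exp(c*sin(atan(sqrt(183)/3)/2))


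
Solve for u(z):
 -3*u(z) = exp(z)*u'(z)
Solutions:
 u(z) = C1*exp(3*exp(-z))


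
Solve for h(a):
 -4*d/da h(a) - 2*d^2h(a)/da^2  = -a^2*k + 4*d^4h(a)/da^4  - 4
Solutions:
 h(a) = C1 + C2*exp(-6^(1/3)*a*(-(18 + sqrt(330))^(1/3) + 6^(1/3)/(18 + sqrt(330))^(1/3))/12)*sin(2^(1/3)*3^(1/6)*a*(3*2^(1/3)/(18 + sqrt(330))^(1/3) + 3^(2/3)*(18 + sqrt(330))^(1/3))/12) + C3*exp(-6^(1/3)*a*(-(18 + sqrt(330))^(1/3) + 6^(1/3)/(18 + sqrt(330))^(1/3))/12)*cos(2^(1/3)*3^(1/6)*a*(3*2^(1/3)/(18 + sqrt(330))^(1/3) + 3^(2/3)*(18 + sqrt(330))^(1/3))/12) + C4*exp(6^(1/3)*a*(-(18 + sqrt(330))^(1/3) + 6^(1/3)/(18 + sqrt(330))^(1/3))/6) + a^3*k/12 - a^2*k/8 + a*k/8 + a


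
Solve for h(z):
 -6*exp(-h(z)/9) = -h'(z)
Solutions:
 h(z) = 9*log(C1 + 2*z/3)


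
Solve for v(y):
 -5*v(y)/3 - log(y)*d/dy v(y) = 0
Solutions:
 v(y) = C1*exp(-5*li(y)/3)


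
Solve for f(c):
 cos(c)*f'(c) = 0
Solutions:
 f(c) = C1


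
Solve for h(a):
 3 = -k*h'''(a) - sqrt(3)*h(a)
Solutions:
 h(a) = C1*exp(3^(1/6)*a*(-1/k)^(1/3)) + C2*exp(a*(-1/k)^(1/3)*(-3^(1/6) + 3^(2/3)*I)/2) + C3*exp(-a*(-1/k)^(1/3)*(3^(1/6) + 3^(2/3)*I)/2) - sqrt(3)


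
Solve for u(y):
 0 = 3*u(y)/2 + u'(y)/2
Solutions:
 u(y) = C1*exp(-3*y)


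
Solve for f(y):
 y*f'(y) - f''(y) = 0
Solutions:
 f(y) = C1 + C2*erfi(sqrt(2)*y/2)


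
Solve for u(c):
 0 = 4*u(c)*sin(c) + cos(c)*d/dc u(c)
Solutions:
 u(c) = C1*cos(c)^4


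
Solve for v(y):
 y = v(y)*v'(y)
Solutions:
 v(y) = -sqrt(C1 + y^2)
 v(y) = sqrt(C1 + y^2)


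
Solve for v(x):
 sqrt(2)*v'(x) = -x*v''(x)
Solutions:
 v(x) = C1 + C2*x^(1 - sqrt(2))


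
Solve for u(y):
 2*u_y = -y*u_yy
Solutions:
 u(y) = C1 + C2/y


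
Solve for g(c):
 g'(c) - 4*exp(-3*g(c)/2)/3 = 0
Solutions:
 g(c) = 2*log(C1 + 2*c)/3
 g(c) = 2*log((-1 - sqrt(3)*I)*(C1 + 2*c)^(1/3)/2)
 g(c) = 2*log((-1 + sqrt(3)*I)*(C1 + 2*c)^(1/3)/2)


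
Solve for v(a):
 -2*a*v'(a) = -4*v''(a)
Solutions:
 v(a) = C1 + C2*erfi(a/2)


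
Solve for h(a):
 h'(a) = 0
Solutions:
 h(a) = C1


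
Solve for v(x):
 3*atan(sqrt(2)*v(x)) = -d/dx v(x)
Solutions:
 Integral(1/atan(sqrt(2)*_y), (_y, v(x))) = C1 - 3*x


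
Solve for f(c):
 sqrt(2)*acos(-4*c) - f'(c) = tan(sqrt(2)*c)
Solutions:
 f(c) = C1 + sqrt(2)*(c*acos(-4*c) + sqrt(1 - 16*c^2)/4) + sqrt(2)*log(cos(sqrt(2)*c))/2


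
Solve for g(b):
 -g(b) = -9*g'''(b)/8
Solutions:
 g(b) = C3*exp(2*3^(1/3)*b/3) + (C1*sin(3^(5/6)*b/3) + C2*cos(3^(5/6)*b/3))*exp(-3^(1/3)*b/3)


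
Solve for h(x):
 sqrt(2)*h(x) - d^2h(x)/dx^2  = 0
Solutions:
 h(x) = C1*exp(-2^(1/4)*x) + C2*exp(2^(1/4)*x)


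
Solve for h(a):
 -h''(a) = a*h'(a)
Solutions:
 h(a) = C1 + C2*erf(sqrt(2)*a/2)


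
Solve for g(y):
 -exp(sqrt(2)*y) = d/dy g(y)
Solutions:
 g(y) = C1 - sqrt(2)*exp(sqrt(2)*y)/2


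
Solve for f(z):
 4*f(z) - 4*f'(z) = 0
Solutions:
 f(z) = C1*exp(z)


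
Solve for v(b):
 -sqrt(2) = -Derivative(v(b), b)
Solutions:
 v(b) = C1 + sqrt(2)*b


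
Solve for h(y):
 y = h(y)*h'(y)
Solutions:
 h(y) = -sqrt(C1 + y^2)
 h(y) = sqrt(C1 + y^2)


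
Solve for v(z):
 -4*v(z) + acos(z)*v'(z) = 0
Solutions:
 v(z) = C1*exp(4*Integral(1/acos(z), z))


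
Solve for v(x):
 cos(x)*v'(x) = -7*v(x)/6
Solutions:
 v(x) = C1*(sin(x) - 1)^(7/12)/(sin(x) + 1)^(7/12)


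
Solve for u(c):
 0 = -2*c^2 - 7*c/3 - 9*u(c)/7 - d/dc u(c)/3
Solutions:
 u(c) = C1*exp(-27*c/7) - 14*c^2/9 - 245*c/243 + 1715/6561


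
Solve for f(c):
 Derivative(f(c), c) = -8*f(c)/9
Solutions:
 f(c) = C1*exp(-8*c/9)


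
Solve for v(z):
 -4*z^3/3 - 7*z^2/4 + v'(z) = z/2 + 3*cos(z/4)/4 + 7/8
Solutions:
 v(z) = C1 + z^4/3 + 7*z^3/12 + z^2/4 + 7*z/8 + 3*sin(z/4)


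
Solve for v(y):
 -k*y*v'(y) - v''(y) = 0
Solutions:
 v(y) = Piecewise((-sqrt(2)*sqrt(pi)*C1*erf(sqrt(2)*sqrt(k)*y/2)/(2*sqrt(k)) - C2, (k > 0) | (k < 0)), (-C1*y - C2, True))


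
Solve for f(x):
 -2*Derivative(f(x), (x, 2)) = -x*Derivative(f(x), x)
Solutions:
 f(x) = C1 + C2*erfi(x/2)


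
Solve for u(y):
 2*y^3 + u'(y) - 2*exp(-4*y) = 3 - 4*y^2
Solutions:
 u(y) = C1 - y^4/2 - 4*y^3/3 + 3*y - exp(-4*y)/2


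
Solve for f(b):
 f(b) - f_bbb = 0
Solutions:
 f(b) = C3*exp(b) + (C1*sin(sqrt(3)*b/2) + C2*cos(sqrt(3)*b/2))*exp(-b/2)


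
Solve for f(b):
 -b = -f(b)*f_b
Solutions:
 f(b) = -sqrt(C1 + b^2)
 f(b) = sqrt(C1 + b^2)


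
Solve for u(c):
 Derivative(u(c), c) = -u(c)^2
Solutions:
 u(c) = 1/(C1 + c)


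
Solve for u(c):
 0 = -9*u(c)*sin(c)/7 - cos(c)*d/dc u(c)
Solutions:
 u(c) = C1*cos(c)^(9/7)


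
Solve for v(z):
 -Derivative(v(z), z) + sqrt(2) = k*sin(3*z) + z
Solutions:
 v(z) = C1 + k*cos(3*z)/3 - z^2/2 + sqrt(2)*z


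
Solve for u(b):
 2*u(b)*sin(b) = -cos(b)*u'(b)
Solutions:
 u(b) = C1*cos(b)^2


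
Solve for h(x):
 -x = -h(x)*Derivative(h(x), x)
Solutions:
 h(x) = -sqrt(C1 + x^2)
 h(x) = sqrt(C1 + x^2)


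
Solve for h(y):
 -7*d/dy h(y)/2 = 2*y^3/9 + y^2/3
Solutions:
 h(y) = C1 - y^4/63 - 2*y^3/63


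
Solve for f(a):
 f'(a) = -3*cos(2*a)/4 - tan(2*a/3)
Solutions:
 f(a) = C1 + 3*log(cos(2*a/3))/2 - 3*sin(2*a)/8


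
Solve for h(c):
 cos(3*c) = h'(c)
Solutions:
 h(c) = C1 + sin(3*c)/3


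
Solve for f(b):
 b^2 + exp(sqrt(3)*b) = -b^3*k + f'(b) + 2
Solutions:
 f(b) = C1 + b^4*k/4 + b^3/3 - 2*b + sqrt(3)*exp(sqrt(3)*b)/3


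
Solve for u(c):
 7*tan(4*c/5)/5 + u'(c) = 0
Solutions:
 u(c) = C1 + 7*log(cos(4*c/5))/4


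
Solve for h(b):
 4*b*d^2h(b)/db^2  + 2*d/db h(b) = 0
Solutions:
 h(b) = C1 + C2*sqrt(b)


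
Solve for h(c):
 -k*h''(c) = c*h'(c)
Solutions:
 h(c) = C1 + C2*sqrt(k)*erf(sqrt(2)*c*sqrt(1/k)/2)


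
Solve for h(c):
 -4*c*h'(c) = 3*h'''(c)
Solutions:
 h(c) = C1 + Integral(C2*airyai(-6^(2/3)*c/3) + C3*airybi(-6^(2/3)*c/3), c)


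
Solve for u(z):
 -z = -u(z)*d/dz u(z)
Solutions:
 u(z) = -sqrt(C1 + z^2)
 u(z) = sqrt(C1 + z^2)


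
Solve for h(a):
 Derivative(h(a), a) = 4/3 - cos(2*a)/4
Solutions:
 h(a) = C1 + 4*a/3 - sin(2*a)/8


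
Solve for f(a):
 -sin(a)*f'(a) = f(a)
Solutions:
 f(a) = C1*sqrt(cos(a) + 1)/sqrt(cos(a) - 1)


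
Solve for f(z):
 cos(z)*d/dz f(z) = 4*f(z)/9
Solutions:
 f(z) = C1*(sin(z) + 1)^(2/9)/(sin(z) - 1)^(2/9)


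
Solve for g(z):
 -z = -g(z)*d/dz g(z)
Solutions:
 g(z) = -sqrt(C1 + z^2)
 g(z) = sqrt(C1 + z^2)


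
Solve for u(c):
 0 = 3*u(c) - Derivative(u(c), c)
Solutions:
 u(c) = C1*exp(3*c)


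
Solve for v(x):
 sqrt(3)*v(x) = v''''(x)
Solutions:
 v(x) = C1*exp(-3^(1/8)*x) + C2*exp(3^(1/8)*x) + C3*sin(3^(1/8)*x) + C4*cos(3^(1/8)*x)


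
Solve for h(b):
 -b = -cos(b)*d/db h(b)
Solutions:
 h(b) = C1 + Integral(b/cos(b), b)


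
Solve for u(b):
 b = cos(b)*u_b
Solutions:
 u(b) = C1 + Integral(b/cos(b), b)


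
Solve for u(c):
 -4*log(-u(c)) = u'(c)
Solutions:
 -li(-u(c)) = C1 - 4*c


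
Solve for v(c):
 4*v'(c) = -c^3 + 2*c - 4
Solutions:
 v(c) = C1 - c^4/16 + c^2/4 - c


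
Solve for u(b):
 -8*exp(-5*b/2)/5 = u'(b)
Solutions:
 u(b) = C1 + 16*exp(-5*b/2)/25


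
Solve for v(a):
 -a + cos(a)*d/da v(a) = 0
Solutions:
 v(a) = C1 + Integral(a/cos(a), a)


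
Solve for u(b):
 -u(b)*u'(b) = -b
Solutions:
 u(b) = -sqrt(C1 + b^2)
 u(b) = sqrt(C1 + b^2)


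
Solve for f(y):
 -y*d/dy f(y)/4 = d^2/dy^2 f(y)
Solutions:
 f(y) = C1 + C2*erf(sqrt(2)*y/4)


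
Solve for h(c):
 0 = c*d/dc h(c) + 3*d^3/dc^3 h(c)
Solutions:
 h(c) = C1 + Integral(C2*airyai(-3^(2/3)*c/3) + C3*airybi(-3^(2/3)*c/3), c)


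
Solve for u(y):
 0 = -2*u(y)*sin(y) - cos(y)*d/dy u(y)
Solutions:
 u(y) = C1*cos(y)^2


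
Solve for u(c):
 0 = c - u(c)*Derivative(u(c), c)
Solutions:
 u(c) = -sqrt(C1 + c^2)
 u(c) = sqrt(C1 + c^2)


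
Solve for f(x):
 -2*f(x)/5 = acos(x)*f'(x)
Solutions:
 f(x) = C1*exp(-2*Integral(1/acos(x), x)/5)


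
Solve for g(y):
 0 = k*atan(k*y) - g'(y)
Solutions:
 g(y) = C1 + k*Piecewise((y*atan(k*y) - log(k^2*y^2 + 1)/(2*k), Ne(k, 0)), (0, True))


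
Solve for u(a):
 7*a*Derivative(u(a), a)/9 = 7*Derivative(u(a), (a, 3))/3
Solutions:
 u(a) = C1 + Integral(C2*airyai(3^(2/3)*a/3) + C3*airybi(3^(2/3)*a/3), a)


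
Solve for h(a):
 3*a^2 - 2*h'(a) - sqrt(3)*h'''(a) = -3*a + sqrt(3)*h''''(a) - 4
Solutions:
 h(a) = C1 + C2*exp(a*(-2 + (1 + 9*sqrt(3) + sqrt(-1 + (1 + 9*sqrt(3))^2))^(-1/3) + (1 + 9*sqrt(3) + sqrt(-1 + (1 + 9*sqrt(3))^2))^(1/3))/6)*sin(sqrt(3)*a*(-(1 + 9*sqrt(3) + sqrt(-1 + (1 + 9*sqrt(3))^2))^(1/3) + (1 + 9*sqrt(3) + sqrt(-1 + (1 + 9*sqrt(3))^2))^(-1/3))/6) + C3*exp(a*(-2 + (1 + 9*sqrt(3) + sqrt(-1 + (1 + 9*sqrt(3))^2))^(-1/3) + (1 + 9*sqrt(3) + sqrt(-1 + (1 + 9*sqrt(3))^2))^(1/3))/6)*cos(sqrt(3)*a*(-(1 + 9*sqrt(3) + sqrt(-1 + (1 + 9*sqrt(3))^2))^(1/3) + (1 + 9*sqrt(3) + sqrt(-1 + (1 + 9*sqrt(3))^2))^(-1/3))/6) + C4*exp(-a*((1 + 9*sqrt(3) + sqrt(-1 + (1 + 9*sqrt(3))^2))^(-1/3) + 1 + (1 + 9*sqrt(3) + sqrt(-1 + (1 + 9*sqrt(3))^2))^(1/3))/3) + a^3/2 + 3*a^2/4 - 3*sqrt(3)*a/2 + 2*a


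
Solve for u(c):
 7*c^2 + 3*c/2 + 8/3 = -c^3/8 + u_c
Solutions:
 u(c) = C1 + c^4/32 + 7*c^3/3 + 3*c^2/4 + 8*c/3


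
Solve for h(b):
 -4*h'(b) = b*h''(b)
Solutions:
 h(b) = C1 + C2/b^3


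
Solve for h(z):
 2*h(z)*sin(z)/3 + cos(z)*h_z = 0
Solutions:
 h(z) = C1*cos(z)^(2/3)


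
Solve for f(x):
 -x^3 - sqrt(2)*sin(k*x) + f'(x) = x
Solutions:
 f(x) = C1 + x^4/4 + x^2/2 - sqrt(2)*cos(k*x)/k


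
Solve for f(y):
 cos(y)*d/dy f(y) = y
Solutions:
 f(y) = C1 + Integral(y/cos(y), y)


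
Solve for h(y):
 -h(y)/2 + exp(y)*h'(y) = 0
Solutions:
 h(y) = C1*exp(-exp(-y)/2)


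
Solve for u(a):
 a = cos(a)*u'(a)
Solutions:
 u(a) = C1 + Integral(a/cos(a), a)


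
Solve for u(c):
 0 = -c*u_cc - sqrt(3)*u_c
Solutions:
 u(c) = C1 + C2*c^(1 - sqrt(3))


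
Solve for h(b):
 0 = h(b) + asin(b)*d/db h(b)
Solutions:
 h(b) = C1*exp(-Integral(1/asin(b), b))


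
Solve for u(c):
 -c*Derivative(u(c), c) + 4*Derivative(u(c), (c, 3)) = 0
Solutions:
 u(c) = C1 + Integral(C2*airyai(2^(1/3)*c/2) + C3*airybi(2^(1/3)*c/2), c)


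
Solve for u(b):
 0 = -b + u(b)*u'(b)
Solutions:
 u(b) = -sqrt(C1 + b^2)
 u(b) = sqrt(C1 + b^2)


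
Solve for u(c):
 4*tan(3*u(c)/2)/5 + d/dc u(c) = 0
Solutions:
 u(c) = -2*asin(C1*exp(-6*c/5))/3 + 2*pi/3
 u(c) = 2*asin(C1*exp(-6*c/5))/3


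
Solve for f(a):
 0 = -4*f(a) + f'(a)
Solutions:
 f(a) = C1*exp(4*a)


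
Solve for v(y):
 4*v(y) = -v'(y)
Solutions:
 v(y) = C1*exp(-4*y)


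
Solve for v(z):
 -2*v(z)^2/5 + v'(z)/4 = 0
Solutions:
 v(z) = -5/(C1 + 8*z)


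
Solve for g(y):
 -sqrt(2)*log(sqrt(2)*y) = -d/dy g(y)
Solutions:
 g(y) = C1 + sqrt(2)*y*log(y) - sqrt(2)*y + sqrt(2)*y*log(2)/2


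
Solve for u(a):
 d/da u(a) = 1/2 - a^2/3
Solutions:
 u(a) = C1 - a^3/9 + a/2


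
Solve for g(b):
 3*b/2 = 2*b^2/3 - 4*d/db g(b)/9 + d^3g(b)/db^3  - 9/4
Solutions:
 g(b) = C1 + C2*exp(-2*b/3) + C3*exp(2*b/3) + b^3/2 - 27*b^2/16 + 27*b/16


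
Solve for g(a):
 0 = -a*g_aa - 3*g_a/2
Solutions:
 g(a) = C1 + C2/sqrt(a)


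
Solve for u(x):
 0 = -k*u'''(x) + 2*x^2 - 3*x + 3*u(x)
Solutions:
 u(x) = C1*exp(3^(1/3)*x*(1/k)^(1/3)) + C2*exp(x*(-3^(1/3) + 3^(5/6)*I)*(1/k)^(1/3)/2) + C3*exp(-x*(3^(1/3) + 3^(5/6)*I)*(1/k)^(1/3)/2) - 2*x^2/3 + x


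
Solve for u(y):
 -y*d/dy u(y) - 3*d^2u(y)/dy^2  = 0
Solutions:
 u(y) = C1 + C2*erf(sqrt(6)*y/6)


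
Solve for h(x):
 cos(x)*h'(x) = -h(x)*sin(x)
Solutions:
 h(x) = C1*cos(x)


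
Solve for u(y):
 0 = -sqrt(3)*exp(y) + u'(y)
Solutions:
 u(y) = C1 + sqrt(3)*exp(y)


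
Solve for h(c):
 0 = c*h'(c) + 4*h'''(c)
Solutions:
 h(c) = C1 + Integral(C2*airyai(-2^(1/3)*c/2) + C3*airybi(-2^(1/3)*c/2), c)


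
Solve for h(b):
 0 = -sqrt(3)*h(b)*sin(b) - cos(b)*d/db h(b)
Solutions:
 h(b) = C1*cos(b)^(sqrt(3))


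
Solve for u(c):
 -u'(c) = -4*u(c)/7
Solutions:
 u(c) = C1*exp(4*c/7)


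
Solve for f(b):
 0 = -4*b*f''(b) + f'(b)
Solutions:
 f(b) = C1 + C2*b^(5/4)


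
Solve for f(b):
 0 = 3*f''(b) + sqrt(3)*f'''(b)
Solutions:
 f(b) = C1 + C2*b + C3*exp(-sqrt(3)*b)


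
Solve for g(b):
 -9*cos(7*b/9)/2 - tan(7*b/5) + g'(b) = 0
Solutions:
 g(b) = C1 - 5*log(cos(7*b/5))/7 + 81*sin(7*b/9)/14


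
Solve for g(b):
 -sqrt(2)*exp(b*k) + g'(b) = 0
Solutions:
 g(b) = C1 + sqrt(2)*exp(b*k)/k


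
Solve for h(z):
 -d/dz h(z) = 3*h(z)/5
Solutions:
 h(z) = C1*exp(-3*z/5)


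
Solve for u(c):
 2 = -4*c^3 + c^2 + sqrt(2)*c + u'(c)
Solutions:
 u(c) = C1 + c^4 - c^3/3 - sqrt(2)*c^2/2 + 2*c


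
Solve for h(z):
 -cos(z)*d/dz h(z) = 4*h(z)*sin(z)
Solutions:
 h(z) = C1*cos(z)^4


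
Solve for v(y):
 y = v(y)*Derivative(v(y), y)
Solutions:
 v(y) = -sqrt(C1 + y^2)
 v(y) = sqrt(C1 + y^2)


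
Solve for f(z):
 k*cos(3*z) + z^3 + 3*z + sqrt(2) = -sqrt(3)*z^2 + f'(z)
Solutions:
 f(z) = C1 + k*sin(3*z)/3 + z^4/4 + sqrt(3)*z^3/3 + 3*z^2/2 + sqrt(2)*z


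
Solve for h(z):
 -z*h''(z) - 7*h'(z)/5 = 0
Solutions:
 h(z) = C1 + C2/z^(2/5)


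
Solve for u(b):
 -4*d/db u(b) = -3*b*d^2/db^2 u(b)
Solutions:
 u(b) = C1 + C2*b^(7/3)


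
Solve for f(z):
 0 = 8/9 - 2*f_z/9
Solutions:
 f(z) = C1 + 4*z


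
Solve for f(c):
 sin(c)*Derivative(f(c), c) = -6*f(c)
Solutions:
 f(c) = C1*(cos(c)^3 + 3*cos(c)^2 + 3*cos(c) + 1)/(cos(c)^3 - 3*cos(c)^2 + 3*cos(c) - 1)


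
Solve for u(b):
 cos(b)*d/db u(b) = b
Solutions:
 u(b) = C1 + Integral(b/cos(b), b)


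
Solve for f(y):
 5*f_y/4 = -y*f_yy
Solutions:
 f(y) = C1 + C2/y^(1/4)


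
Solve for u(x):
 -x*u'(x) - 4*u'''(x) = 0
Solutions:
 u(x) = C1 + Integral(C2*airyai(-2^(1/3)*x/2) + C3*airybi(-2^(1/3)*x/2), x)


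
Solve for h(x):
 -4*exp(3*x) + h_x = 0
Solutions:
 h(x) = C1 + 4*exp(3*x)/3


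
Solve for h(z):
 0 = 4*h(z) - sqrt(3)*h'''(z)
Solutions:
 h(z) = C3*exp(2^(2/3)*3^(5/6)*z/3) + (C1*sin(2^(2/3)*3^(1/3)*z/2) + C2*cos(2^(2/3)*3^(1/3)*z/2))*exp(-2^(2/3)*3^(5/6)*z/6)


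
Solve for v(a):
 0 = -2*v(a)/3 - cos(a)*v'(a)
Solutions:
 v(a) = C1*(sin(a) - 1)^(1/3)/(sin(a) + 1)^(1/3)


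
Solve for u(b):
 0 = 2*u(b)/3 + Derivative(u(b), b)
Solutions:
 u(b) = C1*exp(-2*b/3)


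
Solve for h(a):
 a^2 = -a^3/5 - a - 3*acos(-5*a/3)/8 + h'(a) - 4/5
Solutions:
 h(a) = C1 + a^4/20 + a^3/3 + a^2/2 + 3*a*acos(-5*a/3)/8 + 4*a/5 + 3*sqrt(9 - 25*a^2)/40


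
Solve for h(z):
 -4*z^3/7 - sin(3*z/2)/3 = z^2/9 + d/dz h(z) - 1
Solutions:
 h(z) = C1 - z^4/7 - z^3/27 + z + 2*cos(3*z/2)/9


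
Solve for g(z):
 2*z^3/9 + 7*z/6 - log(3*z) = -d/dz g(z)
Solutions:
 g(z) = C1 - z^4/18 - 7*z^2/12 + z*log(z) - z + z*log(3)


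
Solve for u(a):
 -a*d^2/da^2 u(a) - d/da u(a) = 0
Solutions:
 u(a) = C1 + C2*log(a)


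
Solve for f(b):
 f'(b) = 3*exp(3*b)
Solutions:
 f(b) = C1 + exp(3*b)


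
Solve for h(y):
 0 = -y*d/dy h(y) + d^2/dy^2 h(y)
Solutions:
 h(y) = C1 + C2*erfi(sqrt(2)*y/2)


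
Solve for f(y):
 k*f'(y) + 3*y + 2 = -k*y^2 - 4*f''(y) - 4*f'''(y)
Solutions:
 f(y) = C1 + C2*exp(y*(sqrt(1 - k) - 1)/2) + C3*exp(-y*(sqrt(1 - k) + 1)/2) - y^3/3 + 5*y^2/(2*k) + 6*y/k - 20*y/k^2


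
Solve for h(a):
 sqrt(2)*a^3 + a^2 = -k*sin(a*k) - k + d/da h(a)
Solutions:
 h(a) = C1 + sqrt(2)*a^4/4 + a^3/3 + a*k - cos(a*k)


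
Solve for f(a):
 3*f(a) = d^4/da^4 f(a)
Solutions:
 f(a) = C1*exp(-3^(1/4)*a) + C2*exp(3^(1/4)*a) + C3*sin(3^(1/4)*a) + C4*cos(3^(1/4)*a)


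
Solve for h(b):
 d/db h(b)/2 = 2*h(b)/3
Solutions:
 h(b) = C1*exp(4*b/3)


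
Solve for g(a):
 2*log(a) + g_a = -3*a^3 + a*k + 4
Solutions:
 g(a) = C1 - 3*a^4/4 + a^2*k/2 - 2*a*log(a) + 6*a


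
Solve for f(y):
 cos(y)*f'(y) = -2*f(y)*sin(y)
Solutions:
 f(y) = C1*cos(y)^2


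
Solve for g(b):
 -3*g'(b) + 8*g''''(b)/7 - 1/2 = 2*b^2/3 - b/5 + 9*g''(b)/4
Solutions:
 g(b) = C1 + C2*exp(-42^(1/3)*b*(42^(1/3)/(sqrt(214) + 16)^(1/3) + (sqrt(214) + 16)^(1/3))/16)*sin(14^(1/3)*3^(1/6)*b*(-3^(2/3)*(sqrt(214) + 16)^(1/3) + 3*14^(1/3)/(sqrt(214) + 16)^(1/3))/16) + C3*exp(-42^(1/3)*b*(42^(1/3)/(sqrt(214) + 16)^(1/3) + (sqrt(214) + 16)^(1/3))/16)*cos(14^(1/3)*3^(1/6)*b*(-3^(2/3)*(sqrt(214) + 16)^(1/3) + 3*14^(1/3)/(sqrt(214) + 16)^(1/3))/16) + C4*exp(42^(1/3)*b*(42^(1/3)/(sqrt(214) + 16)^(1/3) + (sqrt(214) + 16)^(1/3))/8) - 2*b^3/27 + b^2/5 - 7*b/15


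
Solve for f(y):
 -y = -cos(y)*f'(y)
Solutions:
 f(y) = C1 + Integral(y/cos(y), y)


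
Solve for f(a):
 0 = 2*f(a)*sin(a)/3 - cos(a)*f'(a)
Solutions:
 f(a) = C1/cos(a)^(2/3)


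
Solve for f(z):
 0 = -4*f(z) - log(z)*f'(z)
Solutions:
 f(z) = C1*exp(-4*li(z))


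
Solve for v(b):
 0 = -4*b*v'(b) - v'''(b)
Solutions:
 v(b) = C1 + Integral(C2*airyai(-2^(2/3)*b) + C3*airybi(-2^(2/3)*b), b)


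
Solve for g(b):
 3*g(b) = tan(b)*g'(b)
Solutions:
 g(b) = C1*sin(b)^3


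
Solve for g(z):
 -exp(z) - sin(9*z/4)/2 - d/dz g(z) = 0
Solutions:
 g(z) = C1 - exp(z) + 2*cos(9*z/4)/9


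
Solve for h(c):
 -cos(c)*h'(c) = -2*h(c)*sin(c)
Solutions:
 h(c) = C1/cos(c)^2


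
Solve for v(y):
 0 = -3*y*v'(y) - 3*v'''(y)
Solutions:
 v(y) = C1 + Integral(C2*airyai(-y) + C3*airybi(-y), y)


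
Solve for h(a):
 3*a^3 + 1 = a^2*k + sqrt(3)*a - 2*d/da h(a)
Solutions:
 h(a) = C1 - 3*a^4/8 + a^3*k/6 + sqrt(3)*a^2/4 - a/2


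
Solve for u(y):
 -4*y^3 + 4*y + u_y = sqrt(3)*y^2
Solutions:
 u(y) = C1 + y^4 + sqrt(3)*y^3/3 - 2*y^2


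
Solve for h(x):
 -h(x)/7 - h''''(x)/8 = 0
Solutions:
 h(x) = (C1*sin(2^(1/4)*7^(3/4)*x/7) + C2*cos(2^(1/4)*7^(3/4)*x/7))*exp(-2^(1/4)*7^(3/4)*x/7) + (C3*sin(2^(1/4)*7^(3/4)*x/7) + C4*cos(2^(1/4)*7^(3/4)*x/7))*exp(2^(1/4)*7^(3/4)*x/7)


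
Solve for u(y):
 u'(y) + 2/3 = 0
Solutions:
 u(y) = C1 - 2*y/3


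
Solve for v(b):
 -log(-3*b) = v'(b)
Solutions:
 v(b) = C1 - b*log(-b) + b*(1 - log(3))


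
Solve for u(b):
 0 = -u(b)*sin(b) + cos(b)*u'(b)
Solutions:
 u(b) = C1/cos(b)


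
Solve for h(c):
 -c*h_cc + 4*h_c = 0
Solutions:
 h(c) = C1 + C2*c^5


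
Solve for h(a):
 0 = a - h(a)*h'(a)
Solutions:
 h(a) = -sqrt(C1 + a^2)
 h(a) = sqrt(C1 + a^2)


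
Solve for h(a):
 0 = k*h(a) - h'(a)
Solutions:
 h(a) = C1*exp(a*k)


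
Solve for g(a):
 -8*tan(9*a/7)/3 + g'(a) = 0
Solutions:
 g(a) = C1 - 56*log(cos(9*a/7))/27


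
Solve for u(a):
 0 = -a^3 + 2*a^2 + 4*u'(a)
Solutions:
 u(a) = C1 + a^4/16 - a^3/6


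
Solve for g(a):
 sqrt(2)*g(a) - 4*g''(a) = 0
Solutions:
 g(a) = C1*exp(-2^(1/4)*a/2) + C2*exp(2^(1/4)*a/2)


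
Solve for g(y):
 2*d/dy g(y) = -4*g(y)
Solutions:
 g(y) = C1*exp(-2*y)


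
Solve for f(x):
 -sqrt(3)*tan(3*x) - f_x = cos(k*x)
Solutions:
 f(x) = C1 - Piecewise((sin(k*x)/k, Ne(k, 0)), (x, True)) + sqrt(3)*log(cos(3*x))/3


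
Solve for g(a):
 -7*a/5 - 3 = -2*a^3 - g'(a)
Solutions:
 g(a) = C1 - a^4/2 + 7*a^2/10 + 3*a


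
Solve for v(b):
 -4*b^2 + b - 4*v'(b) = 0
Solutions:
 v(b) = C1 - b^3/3 + b^2/8


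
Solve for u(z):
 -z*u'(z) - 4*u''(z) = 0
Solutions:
 u(z) = C1 + C2*erf(sqrt(2)*z/4)


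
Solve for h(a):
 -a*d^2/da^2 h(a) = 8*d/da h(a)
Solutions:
 h(a) = C1 + C2/a^7


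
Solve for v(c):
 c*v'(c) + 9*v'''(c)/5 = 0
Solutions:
 v(c) = C1 + Integral(C2*airyai(-15^(1/3)*c/3) + C3*airybi(-15^(1/3)*c/3), c)


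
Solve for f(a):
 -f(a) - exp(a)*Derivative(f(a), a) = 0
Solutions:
 f(a) = C1*exp(exp(-a))


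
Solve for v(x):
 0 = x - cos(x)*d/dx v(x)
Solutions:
 v(x) = C1 + Integral(x/cos(x), x)


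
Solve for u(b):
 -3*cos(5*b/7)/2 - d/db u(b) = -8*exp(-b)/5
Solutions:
 u(b) = C1 - 21*sin(5*b/7)/10 - 8*exp(-b)/5


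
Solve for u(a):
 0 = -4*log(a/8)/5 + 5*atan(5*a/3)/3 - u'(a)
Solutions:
 u(a) = C1 - 4*a*log(a)/5 + 5*a*atan(5*a/3)/3 + 4*a/5 + 12*a*log(2)/5 - log(25*a^2 + 9)/2


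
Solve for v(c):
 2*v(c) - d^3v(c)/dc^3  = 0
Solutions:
 v(c) = C3*exp(2^(1/3)*c) + (C1*sin(2^(1/3)*sqrt(3)*c/2) + C2*cos(2^(1/3)*sqrt(3)*c/2))*exp(-2^(1/3)*c/2)


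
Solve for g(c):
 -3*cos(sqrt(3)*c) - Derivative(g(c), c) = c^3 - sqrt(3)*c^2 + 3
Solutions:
 g(c) = C1 - c^4/4 + sqrt(3)*c^3/3 - 3*c - sqrt(3)*sin(sqrt(3)*c)


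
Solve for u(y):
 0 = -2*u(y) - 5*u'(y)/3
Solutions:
 u(y) = C1*exp(-6*y/5)


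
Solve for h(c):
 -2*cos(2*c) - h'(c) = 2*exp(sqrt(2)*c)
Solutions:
 h(c) = C1 - sqrt(2)*exp(sqrt(2)*c) - sin(2*c)


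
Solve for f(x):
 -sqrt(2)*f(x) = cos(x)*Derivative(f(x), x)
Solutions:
 f(x) = C1*(sin(x) - 1)^(sqrt(2)/2)/(sin(x) + 1)^(sqrt(2)/2)


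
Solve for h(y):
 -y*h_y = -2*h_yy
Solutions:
 h(y) = C1 + C2*erfi(y/2)


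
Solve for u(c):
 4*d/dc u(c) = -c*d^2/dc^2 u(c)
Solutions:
 u(c) = C1 + C2/c^3


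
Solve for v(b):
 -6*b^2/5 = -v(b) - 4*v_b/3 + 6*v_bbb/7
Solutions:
 v(b) = C1*exp(-42^(1/3)*b*(4*42^(1/3)/(sqrt(3873) + 81)^(1/3) + (sqrt(3873) + 81)^(1/3))/36)*sin(14^(1/3)*3^(1/6)*b*(-3^(2/3)*(sqrt(3873) + 81)^(1/3) + 12*14^(1/3)/(sqrt(3873) + 81)^(1/3))/36) + C2*exp(-42^(1/3)*b*(4*42^(1/3)/(sqrt(3873) + 81)^(1/3) + (sqrt(3873) + 81)^(1/3))/36)*cos(14^(1/3)*3^(1/6)*b*(-3^(2/3)*(sqrt(3873) + 81)^(1/3) + 12*14^(1/3)/(sqrt(3873) + 81)^(1/3))/36) + C3*exp(42^(1/3)*b*(4*42^(1/3)/(sqrt(3873) + 81)^(1/3) + (sqrt(3873) + 81)^(1/3))/18) + 6*b^2/5 - 16*b/5 + 64/15


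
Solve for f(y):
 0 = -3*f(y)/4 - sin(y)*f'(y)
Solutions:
 f(y) = C1*(cos(y) + 1)^(3/8)/(cos(y) - 1)^(3/8)


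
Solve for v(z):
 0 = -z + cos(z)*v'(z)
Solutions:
 v(z) = C1 + Integral(z/cos(z), z)


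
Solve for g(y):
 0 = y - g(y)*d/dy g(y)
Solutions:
 g(y) = -sqrt(C1 + y^2)
 g(y) = sqrt(C1 + y^2)


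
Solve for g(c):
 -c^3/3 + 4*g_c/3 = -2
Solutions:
 g(c) = C1 + c^4/16 - 3*c/2


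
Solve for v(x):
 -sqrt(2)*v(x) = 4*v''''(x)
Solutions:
 v(x) = (C1*sin(2^(1/8)*x/2) + C2*cos(2^(1/8)*x/2))*exp(-2^(1/8)*x/2) + (C3*sin(2^(1/8)*x/2) + C4*cos(2^(1/8)*x/2))*exp(2^(1/8)*x/2)


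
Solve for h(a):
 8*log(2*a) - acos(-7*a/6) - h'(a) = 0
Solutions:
 h(a) = C1 + 8*a*log(a) - a*acos(-7*a/6) - 8*a + 8*a*log(2) - sqrt(36 - 49*a^2)/7


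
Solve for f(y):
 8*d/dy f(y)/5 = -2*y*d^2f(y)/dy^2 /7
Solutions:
 f(y) = C1 + C2/y^(23/5)


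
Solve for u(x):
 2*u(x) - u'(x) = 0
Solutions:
 u(x) = C1*exp(2*x)


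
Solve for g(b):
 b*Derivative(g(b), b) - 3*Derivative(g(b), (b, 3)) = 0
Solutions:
 g(b) = C1 + Integral(C2*airyai(3^(2/3)*b/3) + C3*airybi(3^(2/3)*b/3), b)


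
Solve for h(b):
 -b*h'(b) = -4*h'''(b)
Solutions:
 h(b) = C1 + Integral(C2*airyai(2^(1/3)*b/2) + C3*airybi(2^(1/3)*b/2), b)


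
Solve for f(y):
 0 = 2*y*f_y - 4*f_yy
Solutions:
 f(y) = C1 + C2*erfi(y/2)


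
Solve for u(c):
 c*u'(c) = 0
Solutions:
 u(c) = C1


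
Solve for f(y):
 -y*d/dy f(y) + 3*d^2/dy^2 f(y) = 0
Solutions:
 f(y) = C1 + C2*erfi(sqrt(6)*y/6)


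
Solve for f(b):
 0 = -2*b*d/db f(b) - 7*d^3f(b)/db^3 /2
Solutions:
 f(b) = C1 + Integral(C2*airyai(-14^(2/3)*b/7) + C3*airybi(-14^(2/3)*b/7), b)
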